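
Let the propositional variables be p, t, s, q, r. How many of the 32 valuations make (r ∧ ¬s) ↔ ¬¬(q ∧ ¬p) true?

Initial set: {T ((r ∧ ¬s) ↔ ¬¬(q ∧ ¬p))}.
T ((r ∧ ¬s) ↔ ¬¬(q ∧ ¬p)): β-rule — branch into T (r ∧ ¬s), T ¬¬(q ∧ ¬p)  //  F (r ∧ ¬s), F ¬¬(q ∧ ¬p).
  branch 1 (add T (r ∧ ¬s), T ¬¬(q ∧ ¬p)):
    T (r ∧ ¬s): α-rule — add T r, T ¬s.
    T ¬¬(q ∧ ¬p): drop double negation, giving T (q ∧ ¬p).
    T (q ∧ ¬p): α-rule — add T q, T ¬p.
    ○ open, literals {p=false, q=true, r=true, s=false}.
  branch 2 (add F (r ∧ ¬s), F ¬¬(q ∧ ¬p)):
    F ¬¬(q ∧ ¬p): drop double negation, giving F (q ∧ ¬p).
    F (r ∧ ¬s): β-rule — branch into F r  //  F ¬s.
      branch 2.1 (add F r):
        F (q ∧ ¬p): β-rule — branch into F q  //  F ¬p.
          branch 2.1.1 (add F q):
            ○ open, literals {q=false, r=false}.
          branch 2.1.2 (add F ¬p):
            ○ open, literals {p=true, r=false}.
      branch 2.2 (add F ¬s):
        F (q ∧ ¬p): β-rule — branch into F q  //  F ¬p.
          branch 2.2.1 (add F q):
            ○ open, literals {q=false, s=true}.
          branch 2.2.2 (add F ¬p):
            ○ open, literals {p=true, s=true}.
0 branches closed, 5 open.
Each open branch fixes some atoms; the unmentioned ones are free. Counting distinct full assignments: branch {p=false, q=true, r=true, s=false} (t) contributes 2 new; branch {q=false, r=false} (p, t, s) contributes 8 new; branch {p=true, r=false} (t, s, q) contributes 4 new; branch {q=false, s=true} (p, t, r) contributes 4 new; branch {p=true, s=true} (t, q, r) contributes 2 new. Total: 20.

20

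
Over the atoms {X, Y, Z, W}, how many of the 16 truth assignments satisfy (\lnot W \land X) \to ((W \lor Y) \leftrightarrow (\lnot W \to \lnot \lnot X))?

Initial set: {T ((\lnot W \land X) \to ((W \lor Y) \leftrightarrow (\lnot W \to \lnot \lnot X)))}.
T ((\lnot W \land X) \to ((W \lor Y) \leftrightarrow (\lnot W \to \lnot \lnot X))): β-rule — branch into F (\lnot W \land X)  //  T ((W \lor Y) \leftrightarrow (\lnot W \to \lnot \lnot X)).
  branch 1 (add F (\lnot W \land X)):
    F (\lnot W \land X): β-rule — branch into F \lnot W  //  F X.
      branch 1.1 (add F \lnot W):
        ○ open, literals {W=1}.
      branch 1.2 (add F X):
        ○ open, literals {X=0}.
  branch 2 (add T ((W \lor Y) \leftrightarrow (\lnot W \to \lnot \lnot X))):
    T ((W \lor Y) \leftrightarrow (\lnot W \to \lnot \lnot X)): β-rule — branch into T (W \lor Y), T (\lnot W \to \lnot \lnot X)  //  F (W \lor Y), F (\lnot W \to \lnot \lnot X).
      branch 2.1 (add T (W \lor Y), T (\lnot W \to \lnot \lnot X)):
        T (W \lor Y): β-rule — branch into T W  //  T Y.
          branch 2.1.1 (add T W):
            T (\lnot W \to \lnot \lnot X): β-rule — branch into F \lnot W  //  T \lnot \lnot X.
              branch 2.1.1.1 (add F \lnot W):
                ○ open, literals {W=1}.
              branch 2.1.1.2 (add T \lnot \lnot X):
                T \lnot \lnot X: drop double negation, giving T X.
                ○ open, literals {W=1, X=1}.
          branch 2.1.2 (add T Y):
            T (\lnot W \to \lnot \lnot X): β-rule — branch into F \lnot W  //  T \lnot \lnot X.
              branch 2.1.2.1 (add F \lnot W):
                ○ open, literals {W=1, Y=1}.
              branch 2.1.2.2 (add T \lnot \lnot X):
                T \lnot \lnot X: drop double negation, giving T X.
                ○ open, literals {X=1, Y=1}.
      branch 2.2 (add F (W \lor Y), F (\lnot W \to \lnot \lnot X)):
        F (W \lor Y): α-rule — add F W, F Y.
        F (\lnot W \to \lnot \lnot X): α-rule — add T \lnot W, F \lnot \lnot X.
        F \lnot \lnot X: drop double negation, giving F X.
        ○ open, literals {W=0, X=0, Y=0}.
0 branches closed, 7 open.
Each open branch fixes some atoms; the unmentioned ones are free. Counting distinct full assignments: branch {W=1} (X, Y, Z) contributes 8 new; branch {X=0} (Y, Z, W) contributes 4 new; branch {W=1} (X, Y, Z) contributes 0 new; branch {W=1, X=1} (Y, Z) contributes 0 new; branch {W=1, Y=1} (X, Z) contributes 0 new; branch {X=1, Y=1} (Z, W) contributes 2 new; branch {W=0, X=0, Y=0} (Z) contributes 0 new. Total: 14.

14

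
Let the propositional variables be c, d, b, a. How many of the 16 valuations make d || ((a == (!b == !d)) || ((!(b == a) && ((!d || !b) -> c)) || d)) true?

Initial set: {T (d || ((a == (!b == !d)) || ((!(b == a) && ((!d || !b) -> c)) || d)))}.
T (d || ((a == (!b == !d)) || ((!(b == a) && ((!d || !b) -> c)) || d))): β-rule — branch into T d  //  T ((a == (!b == !d)) || ((!(b == a) && ((!d || !b) -> c)) || d)).
  branch 1 (add T d):
    ○ open, literals {d=T}.
  branch 2 (add T ((a == (!b == !d)) || ((!(b == a) && ((!d || !b) -> c)) || d))):
    T ((a == (!b == !d)) || ((!(b == a) && ((!d || !b) -> c)) || d)): β-rule — branch into T (a == (!b == !d))  //  T ((!(b == a) && ((!d || !b) -> c)) || d).
      branch 2.1 (add T (a == (!b == !d))):
        T (a == (!b == !d)): β-rule — branch into T a, T (!b == !d)  //  F a, F (!b == !d).
          branch 2.1.1 (add T a, T (!b == !d)):
            T (!b == !d): β-rule — branch into T !b, T !d  //  F !b, F !d.
              branch 2.1.1.1 (add T !b, T !d):
                ○ open, literals {a=T, b=F, d=F}.
              branch 2.1.1.2 (add F !b, F !d):
                ○ open, literals {a=T, b=T, d=T}.
          branch 2.1.2 (add F a, F (!b == !d)):
            F (!b == !d): β-rule — branch into T !b, F !d  //  F !b, T !d.
              branch 2.1.2.1 (add T !b, F !d):
                ○ open, literals {a=F, b=F, d=T}.
              branch 2.1.2.2 (add F !b, T !d):
                ○ open, literals {a=F, b=T, d=F}.
      branch 2.2 (add T ((!(b == a) && ((!d || !b) -> c)) || d)):
        T ((!(b == a) && ((!d || !b) -> c)) || d): β-rule — branch into T (!(b == a) && ((!d || !b) -> c))  //  T d.
          branch 2.2.1 (add T (!(b == a) && ((!d || !b) -> c))):
            T (!(b == a) && ((!d || !b) -> c)): α-rule — add T !(b == a), T ((!d || !b) -> c).
            T !(b == a): β-rule — branch into T b, F a  //  F b, T a.
              branch 2.2.1.1 (add T b, F a):
                T ((!d || !b) -> c): β-rule — branch into F (!d || !b)  //  T c.
                  branch 2.2.1.1.1 (add F (!d || !b)):
                    F (!d || !b): α-rule — add F !d, F !b.
                    ○ open, literals {a=F, b=T, d=T}.
                  branch 2.2.1.1.2 (add T c):
                    ○ open, literals {a=F, b=T, c=T}.
              branch 2.2.1.2 (add F b, T a):
                T ((!d || !b) -> c): β-rule — branch into F (!d || !b)  //  T c.
                  branch 2.2.1.2.1 (add F (!d || !b)):
                    F (!d || !b): α-rule — add F !d, F !b.
                    × closes — contains both b and !b.
                  branch 2.2.1.2.2 (add T c):
                    ○ open, literals {a=T, b=F, c=T}.
          branch 2.2.2 (add T d):
            ○ open, literals {d=T}.
1 branch closed, 9 open.
Each open branch fixes some atoms; the unmentioned ones are free. Counting distinct full assignments: branch {d=T} (c, b, a) contributes 8 new; branch {a=T, b=F, d=F} (c) contributes 2 new; branch {a=T, b=T, d=T} (c) contributes 0 new; branch {a=F, b=F, d=T} (c) contributes 0 new; branch {a=F, b=T, d=F} (c) contributes 2 new; branch {a=F, b=T, d=T} (c) contributes 0 new; branch {a=F, b=T, c=T} (d) contributes 0 new; branch {a=T, b=F, c=T} (d) contributes 0 new; branch {d=T} (c, b, a) contributes 0 new. Total: 12.

12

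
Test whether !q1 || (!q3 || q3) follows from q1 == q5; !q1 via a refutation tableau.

Initial set: {(q1 == q5); !q1; !(!q1 || (!q3 || q3))}.
!(!q1 || (!q3 || q3)): α-rule — add !!q1, !(!q3 || q3).
× closes — contains both q1 and !q1.
All 1 branch closes.
Every branch closed, so the premises entail the conclusion.

Yes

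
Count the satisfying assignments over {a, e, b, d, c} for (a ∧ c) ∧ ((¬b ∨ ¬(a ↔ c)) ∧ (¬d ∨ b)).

2

Initial set: {((a ∧ c) ∧ ((¬b ∨ ¬(a ↔ c)) ∧ (¬d ∨ b)))}.
((a ∧ c) ∧ ((¬b ∨ ¬(a ↔ c)) ∧ (¬d ∨ b))): α-rule — add (a ∧ c), ((¬b ∨ ¬(a ↔ c)) ∧ (¬d ∨ b)).
(a ∧ c): α-rule — add a, c.
((¬b ∨ ¬(a ↔ c)) ∧ (¬d ∨ b)): α-rule — add (¬b ∨ ¬(a ↔ c)), (¬d ∨ b).
(¬b ∨ ¬(a ↔ c)): β-rule — branch into ¬b  //  ¬(a ↔ c).
  branch 1 (add ¬b):
    (¬d ∨ b): β-rule — branch into ¬d  //  b.
      branch 1.1 (add ¬d):
        ○ open, literals {a=1, b=0, c=1, d=0}.
      branch 1.2 (add b):
        × closes — contains both b and ¬b.
  branch 2 (add ¬(a ↔ c)):
    (¬d ∨ b): β-rule — branch into ¬d  //  b.
      branch 2.1 (add ¬d):
        ¬(a ↔ c): β-rule — branch into a, ¬c  //  ¬a, c.
          branch 2.1.1 (add a, ¬c):
            × closes — contains both c and ¬c.
          branch 2.1.2 (add ¬a, c):
            × closes — contains both a and ¬a.
      branch 2.2 (add b):
        ¬(a ↔ c): β-rule — branch into a, ¬c  //  ¬a, c.
          branch 2.2.1 (add a, ¬c):
            × closes — contains both c and ¬c.
          branch 2.2.2 (add ¬a, c):
            × closes — contains both a and ¬a.
5 branches closed, 1 open.
Each open branch fixes some atoms; the unmentioned ones are free. Counting distinct full assignments: branch {a=1, b=0, c=1, d=0} (e) contributes 2 new. Total: 2.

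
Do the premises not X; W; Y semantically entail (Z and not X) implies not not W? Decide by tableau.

Yes

Initial set: {not X; W; Y; not ((Z and not X) implies not not W)}.
not ((Z and not X) implies not not W): α-rule — add (Z and not X), not not not W.
(Z and not X): α-rule — add Z, not X.
not not not W: drop double negation, giving not W.
× closes — contains both W and not W.
All 1 branch closes.
Every branch closed, so the premises entail the conclusion.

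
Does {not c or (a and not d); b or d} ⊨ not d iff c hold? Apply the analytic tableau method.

No

Initial set: {(not c or (a and not d)); (b or d); not (not d iff c)}.
(not c or (a and not d)): β-rule — branch into not c  //  (a and not d).
  branch 1 (add not c):
    (b or d): β-rule — branch into b  //  d.
      branch 1.1 (add b):
        not (not d iff c): β-rule — branch into not d, not c  //  not not d, c.
          branch 1.1.1 (add not d, not c):
            ○ open, literals {b=1, c=0, d=0}.
          branch 1.1.2 (add not not d, c):
            × closes — contains both c and not c.
      branch 1.2 (add d):
        not (not d iff c): β-rule — branch into not d, not c  //  not not d, c.
          branch 1.2.1 (add not d, not c):
            × closes — contains both d and not d.
          branch 1.2.2 (add not not d, c):
            × closes — contains both c and not c.
  branch 2 (add (a and not d)):
    (a and not d): α-rule — add a, not d.
    (b or d): β-rule — branch into b  //  d.
      branch 2.1 (add b):
        not (not d iff c): β-rule — branch into not d, not c  //  not not d, c.
          branch 2.1.1 (add not d, not c):
            ○ open, literals {a=1, b=1, c=0, d=0}.
          branch 2.1.2 (add not not d, c):
            × closes — contains both d and not d.
      branch 2.2 (add d):
        × closes — contains both d and not d.
5 branches closed, 2 open.
An open branch gives a countermodel: b=1, c=0, d=0 (unmentioned atoms arbitrary); the premises hold there but the conclusion fails.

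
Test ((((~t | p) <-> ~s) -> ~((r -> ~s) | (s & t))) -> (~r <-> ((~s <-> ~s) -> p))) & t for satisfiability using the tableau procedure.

Satisfiable

Initial set: {T (((((~t | p) <-> ~s) -> ~((r -> ~s) | (s & t))) -> (~r <-> ((~s <-> ~s) -> p))) & t)}.
T (((((~t | p) <-> ~s) -> ~((r -> ~s) | (s & t))) -> (~r <-> ((~s <-> ~s) -> p))) & t): α-rule — add T ((((~t | p) <-> ~s) -> ~((r -> ~s) | (s & t))) -> (~r <-> ((~s <-> ~s) -> p))), T t.
T ((((~t | p) <-> ~s) -> ~((r -> ~s) | (s & t))) -> (~r <-> ((~s <-> ~s) -> p))): β-rule — branch into F (((~t | p) <-> ~s) -> ~((r -> ~s) | (s & t)))  //  T (~r <-> ((~s <-> ~s) -> p)).
  branch 1 (add F (((~t | p) <-> ~s) -> ~((r -> ~s) | (s & t)))):
    F (((~t | p) <-> ~s) -> ~((r -> ~s) | (s & t))): α-rule — add T ((~t | p) <-> ~s), F ~((r -> ~s) | (s & t)).
    T ((~t | p) <-> ~s): β-rule — branch into T (~t | p), T ~s  //  F (~t | p), F ~s.
      branch 1.1 (add T (~t | p), T ~s):
        F ~((r -> ~s) | (s & t)): β-rule — branch into T (r -> ~s)  //  T (s & t).
          branch 1.1.1 (add T (r -> ~s)):
            T (~t | p): β-rule — branch into T ~t  //  T p.
              branch 1.1.1.1 (add T ~t):
                × closes — contains both t and ~t.
              branch 1.1.1.2 (add T p):
                T (r -> ~s): β-rule — branch into F r  //  T ~s.
                  branch 1.1.1.2.1 (add F r):
                    ○ open, literals {p=T, r=F, s=F, t=T}.
                  branch 1.1.1.2.2 (add T ~s):
                    ○ open, literals {p=T, s=F, t=T}.
          branch 1.1.2 (add T (s & t)):
            T (s & t): α-rule — add T s, T t.
            × closes — contains both s and ~s.
      branch 1.2 (add F (~t | p), F ~s):
        F (~t | p): α-rule — add F ~t, F p.
        F ~((r -> ~s) | (s & t)): β-rule — branch into T (r -> ~s)  //  T (s & t).
          branch 1.2.1 (add T (r -> ~s)):
            T (r -> ~s): β-rule — branch into F r  //  T ~s.
              branch 1.2.1.1 (add F r):
                ○ open, literals {p=F, r=F, s=T, t=T}.
              branch 1.2.1.2 (add T ~s):
                × closes — contains both s and ~s.
          branch 1.2.2 (add T (s & t)):
            T (s & t): α-rule — add T s, T t.
            ○ open, literals {p=F, s=T, t=T}.
  branch 2 (add T (~r <-> ((~s <-> ~s) -> p))):
    T (~r <-> ((~s <-> ~s) -> p)): β-rule — branch into T ~r, T ((~s <-> ~s) -> p)  //  F ~r, F ((~s <-> ~s) -> p).
      branch 2.1 (add T ~r, T ((~s <-> ~s) -> p)):
        T ((~s <-> ~s) -> p): β-rule — branch into F (~s <-> ~s)  //  T p.
          branch 2.1.1 (add F (~s <-> ~s)):
            F (~s <-> ~s): β-rule — branch into T ~s, F ~s  //  F ~s, T ~s.
              branch 2.1.1.1 (add T ~s, F ~s):
                × closes — contains both s and ~s.
              branch 2.1.1.2 (add F ~s, T ~s):
                × closes — contains both s and ~s.
          branch 2.1.2 (add T p):
            ○ open, literals {p=T, r=F, t=T}.
      branch 2.2 (add F ~r, F ((~s <-> ~s) -> p)):
        F ((~s <-> ~s) -> p): α-rule — add T (~s <-> ~s), F p.
        T (~s <-> ~s): β-rule — branch into T ~s, T ~s  //  F ~s, F ~s.
          branch 2.2.1 (add T ~s, T ~s):
            ○ open, literals {p=F, r=T, s=F, t=T}.
          branch 2.2.2 (add F ~s, F ~s):
            ○ open, literals {p=F, r=T, s=T, t=T}.
5 branches closed, 7 open.
An open branch gives a satisfying assignment: p=T, r=F, s=F, t=T.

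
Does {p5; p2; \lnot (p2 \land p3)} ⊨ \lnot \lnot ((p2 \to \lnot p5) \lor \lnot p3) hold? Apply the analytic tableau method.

Initial set: {p5; p2; \lnot (p2 \land p3); \lnot \lnot \lnot ((p2 \to \lnot p5) \lor \lnot p3)}.
\lnot \lnot \lnot ((p2 \to \lnot p5) \lor \lnot p3): drop double negation, giving \lnot ((p2 \to \lnot p5) \lor \lnot p3).
\lnot ((p2 \to \lnot p5) \lor \lnot p3): α-rule — add \lnot (p2 \to \lnot p5), \lnot \lnot p3.
\lnot (p2 \to \lnot p5): α-rule — add p2, \lnot \lnot p5.
\lnot (p2 \land p3): β-rule — branch into \lnot p2  //  \lnot p3.
  branch 1 (add \lnot p2):
    × closes — contains both p2 and \lnot p2.
  branch 2 (add \lnot p3):
    × closes — contains both p3 and \lnot p3.
All 2 branches close.
Every branch closed, so the premises entail the conclusion.

Yes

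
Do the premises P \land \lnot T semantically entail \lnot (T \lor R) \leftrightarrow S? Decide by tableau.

No

Initial set: {(P \land \lnot T); \lnot (\lnot (T \lor R) \leftrightarrow S)}.
(P \land \lnot T): α-rule — add P, \lnot T.
\lnot (\lnot (T \lor R) \leftrightarrow S): β-rule — branch into \lnot (T \lor R), \lnot S  //  \lnot \lnot (T \lor R), S.
  branch 1 (add \lnot (T \lor R), \lnot S):
    \lnot (T \lor R): α-rule — add \lnot T, \lnot R.
    ○ open, literals {P=T, R=F, S=F, T=F}.
  branch 2 (add \lnot \lnot (T \lor R), S):
    \lnot \lnot (T \lor R): β-rule — branch into T  //  R.
      branch 2.1 (add T):
        × closes — contains both T and \lnot T.
      branch 2.2 (add R):
        ○ open, literals {P=T, R=T, S=T, T=F}.
1 branch closed, 2 open.
An open branch gives a countermodel: P=T, R=F, S=F, T=F (unmentioned atoms arbitrary); the premises hold there but the conclusion fails.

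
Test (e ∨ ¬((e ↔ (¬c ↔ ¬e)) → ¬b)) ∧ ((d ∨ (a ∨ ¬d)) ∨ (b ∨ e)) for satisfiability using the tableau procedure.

Initial set: {T ((e ∨ ¬((e ↔ (¬c ↔ ¬e)) → ¬b)) ∧ ((d ∨ (a ∨ ¬d)) ∨ (b ∨ e)))}.
T ((e ∨ ¬((e ↔ (¬c ↔ ¬e)) → ¬b)) ∧ ((d ∨ (a ∨ ¬d)) ∨ (b ∨ e))): α-rule — add T (e ∨ ¬((e ↔ (¬c ↔ ¬e)) → ¬b)), T ((d ∨ (a ∨ ¬d)) ∨ (b ∨ e)).
T (e ∨ ¬((e ↔ (¬c ↔ ¬e)) → ¬b)): β-rule — branch into T e  //  T ¬((e ↔ (¬c ↔ ¬e)) → ¬b).
  branch 1 (add T e):
    T ((d ∨ (a ∨ ¬d)) ∨ (b ∨ e)): β-rule — branch into T (d ∨ (a ∨ ¬d))  //  T (b ∨ e).
      branch 1.1 (add T (d ∨ (a ∨ ¬d))):
        T (d ∨ (a ∨ ¬d)): β-rule — branch into T d  //  T (a ∨ ¬d).
          branch 1.1.1 (add T d):
            ○ open, literals {d=T, e=T}.
          branch 1.1.2 (add T (a ∨ ¬d)):
            T (a ∨ ¬d): β-rule — branch into T a  //  T ¬d.
              branch 1.1.2.1 (add T a):
                ○ open, literals {a=T, e=T}.
              branch 1.1.2.2 (add T ¬d):
                ○ open, literals {d=F, e=T}.
      branch 1.2 (add T (b ∨ e)):
        T (b ∨ e): β-rule — branch into T b  //  T e.
          branch 1.2.1 (add T b):
            ○ open, literals {b=T, e=T}.
          branch 1.2.2 (add T e):
            ○ open, literals {e=T}.
  branch 2 (add T ¬((e ↔ (¬c ↔ ¬e)) → ¬b)):
    T ¬((e ↔ (¬c ↔ ¬e)) → ¬b): α-rule — add T (e ↔ (¬c ↔ ¬e)), F ¬b.
    T ((d ∨ (a ∨ ¬d)) ∨ (b ∨ e)): β-rule — branch into T (d ∨ (a ∨ ¬d))  //  T (b ∨ e).
      branch 2.1 (add T (d ∨ (a ∨ ¬d))):
        T (e ↔ (¬c ↔ ¬e)): β-rule — branch into T e, T (¬c ↔ ¬e)  //  F e, F (¬c ↔ ¬e).
          branch 2.1.1 (add T e, T (¬c ↔ ¬e)):
            T (d ∨ (a ∨ ¬d)): β-rule — branch into T d  //  T (a ∨ ¬d).
              branch 2.1.1.1 (add T d):
                T (¬c ↔ ¬e): β-rule — branch into T ¬c, T ¬e  //  F ¬c, F ¬e.
                  branch 2.1.1.1.1 (add T ¬c, T ¬e):
                    × closes — contains both e and ¬e.
                  branch 2.1.1.1.2 (add F ¬c, F ¬e):
                    ○ open, literals {b=T, c=T, d=T, e=T}.
              branch 2.1.1.2 (add T (a ∨ ¬d)):
                T (¬c ↔ ¬e): β-rule — branch into T ¬c, T ¬e  //  F ¬c, F ¬e.
                  branch 2.1.1.2.1 (add T ¬c, T ¬e):
                    × closes — contains both e and ¬e.
                  branch 2.1.1.2.2 (add F ¬c, F ¬e):
                    T (a ∨ ¬d): β-rule — branch into T a  //  T ¬d.
                      branch 2.1.1.2.2.1 (add T a):
                        ○ open, literals {a=T, b=T, c=T, e=T}.
                      branch 2.1.1.2.2.2 (add T ¬d):
                        ○ open, literals {b=T, c=T, d=F, e=T}.
          branch 2.1.2 (add F e, F (¬c ↔ ¬e)):
            T (d ∨ (a ∨ ¬d)): β-rule — branch into T d  //  T (a ∨ ¬d).
              branch 2.1.2.1 (add T d):
                F (¬c ↔ ¬e): β-rule — branch into T ¬c, F ¬e  //  F ¬c, T ¬e.
                  branch 2.1.2.1.1 (add T ¬c, F ¬e):
                    × closes — contains both e and ¬e.
                  branch 2.1.2.1.2 (add F ¬c, T ¬e):
                    ○ open, literals {b=T, c=T, d=T, e=F}.
              branch 2.1.2.2 (add T (a ∨ ¬d)):
                F (¬c ↔ ¬e): β-rule — branch into T ¬c, F ¬e  //  F ¬c, T ¬e.
                  branch 2.1.2.2.1 (add T ¬c, F ¬e):
                    × closes — contains both e and ¬e.
                  branch 2.1.2.2.2 (add F ¬c, T ¬e):
                    T (a ∨ ¬d): β-rule — branch into T a  //  T ¬d.
                      branch 2.1.2.2.2.1 (add T a):
                        ○ open, literals {a=T, b=T, c=T, e=F}.
                      branch 2.1.2.2.2.2 (add T ¬d):
                        ○ open, literals {b=T, c=T, d=F, e=F}.
      branch 2.2 (add T (b ∨ e)):
        T (e ↔ (¬c ↔ ¬e)): β-rule — branch into T e, T (¬c ↔ ¬e)  //  F e, F (¬c ↔ ¬e).
          branch 2.2.1 (add T e, T (¬c ↔ ¬e)):
            T (b ∨ e): β-rule — branch into T b  //  T e.
              branch 2.2.1.1 (add T b):
                T (¬c ↔ ¬e): β-rule — branch into T ¬c, T ¬e  //  F ¬c, F ¬e.
                  branch 2.2.1.1.1 (add T ¬c, T ¬e):
                    × closes — contains both e and ¬e.
                  branch 2.2.1.1.2 (add F ¬c, F ¬e):
                    ○ open, literals {b=T, c=T, e=T}.
              branch 2.2.1.2 (add T e):
                T (¬c ↔ ¬e): β-rule — branch into T ¬c, T ¬e  //  F ¬c, F ¬e.
                  branch 2.2.1.2.1 (add T ¬c, T ¬e):
                    × closes — contains both e and ¬e.
                  branch 2.2.1.2.2 (add F ¬c, F ¬e):
                    ○ open, literals {b=T, c=T, e=T}.
          branch 2.2.2 (add F e, F (¬c ↔ ¬e)):
            T (b ∨ e): β-rule — branch into T b  //  T e.
              branch 2.2.2.1 (add T b):
                F (¬c ↔ ¬e): β-rule — branch into T ¬c, F ¬e  //  F ¬c, T ¬e.
                  branch 2.2.2.1.1 (add T ¬c, F ¬e):
                    × closes — contains both e and ¬e.
                  branch 2.2.2.1.2 (add F ¬c, T ¬e):
                    ○ open, literals {b=T, c=T, e=F}.
              branch 2.2.2.2 (add T e):
                × closes — contains both e and ¬e.
8 branches closed, 14 open.
An open branch gives a satisfying assignment: d=T, e=T.

Satisfiable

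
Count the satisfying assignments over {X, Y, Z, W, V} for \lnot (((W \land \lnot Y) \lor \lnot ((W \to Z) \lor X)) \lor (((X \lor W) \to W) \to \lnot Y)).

10

Initial set: {T \lnot (((W \land \lnot Y) \lor \lnot ((W \to Z) \lor X)) \lor (((X \lor W) \to W) \to \lnot Y))}.
T \lnot (((W \land \lnot Y) \lor \lnot ((W \to Z) \lor X)) \lor (((X \lor W) \to W) \to \lnot Y)): α-rule — add F ((W \land \lnot Y) \lor \lnot ((W \to Z) \lor X)), F (((X \lor W) \to W) \to \lnot Y).
F ((W \land \lnot Y) \lor \lnot ((W \to Z) \lor X)): α-rule — add F (W \land \lnot Y), F \lnot ((W \to Z) \lor X).
F (((X \lor W) \to W) \to \lnot Y): α-rule — add T ((X \lor W) \to W), F \lnot Y.
F (W \land \lnot Y): β-rule — branch into F W  //  F \lnot Y.
  branch 1 (add F W):
    F \lnot ((W \to Z) \lor X): β-rule — branch into T (W \to Z)  //  T X.
      branch 1.1 (add T (W \to Z)):
        T ((X \lor W) \to W): β-rule — branch into F (X \lor W)  //  T W.
          branch 1.1.1 (add F (X \lor W)):
            F (X \lor W): α-rule — add F X, F W.
            T (W \to Z): β-rule — branch into F W  //  T Z.
              branch 1.1.1.1 (add F W):
                ○ open, literals {W=0, X=0, Y=1}.
              branch 1.1.1.2 (add T Z):
                ○ open, literals {W=0, X=0, Y=1, Z=1}.
          branch 1.1.2 (add T W):
            × closes — contains both W and \lnot W.
      branch 1.2 (add T X):
        T ((X \lor W) \to W): β-rule — branch into F (X \lor W)  //  T W.
          branch 1.2.1 (add F (X \lor W)):
            F (X \lor W): α-rule — add F X, F W.
            × closes — contains both X and \lnot X.
          branch 1.2.2 (add T W):
            × closes — contains both W and \lnot W.
  branch 2 (add F \lnot Y):
    F \lnot ((W \to Z) \lor X): β-rule — branch into T (W \to Z)  //  T X.
      branch 2.1 (add T (W \to Z)):
        T ((X \lor W) \to W): β-rule — branch into F (X \lor W)  //  T W.
          branch 2.1.1 (add F (X \lor W)):
            F (X \lor W): α-rule — add F X, F W.
            T (W \to Z): β-rule — branch into F W  //  T Z.
              branch 2.1.1.1 (add F W):
                ○ open, literals {W=0, X=0, Y=1}.
              branch 2.1.1.2 (add T Z):
                ○ open, literals {W=0, X=0, Y=1, Z=1}.
          branch 2.1.2 (add T W):
            T (W \to Z): β-rule — branch into F W  //  T Z.
              branch 2.1.2.1 (add F W):
                × closes — contains both W and \lnot W.
              branch 2.1.2.2 (add T Z):
                ○ open, literals {W=1, Y=1, Z=1}.
      branch 2.2 (add T X):
        T ((X \lor W) \to W): β-rule — branch into F (X \lor W)  //  T W.
          branch 2.2.1 (add F (X \lor W)):
            F (X \lor W): α-rule — add F X, F W.
            × closes — contains both X and \lnot X.
          branch 2.2.2 (add T W):
            ○ open, literals {W=1, X=1, Y=1}.
5 branches closed, 6 open.
Each open branch fixes some atoms; the unmentioned ones are free. Counting distinct full assignments: branch {W=0, X=0, Y=1} (Z, V) contributes 4 new; branch {W=0, X=0, Y=1, Z=1} (V) contributes 0 new; branch {W=0, X=0, Y=1} (Z, V) contributes 0 new; branch {W=0, X=0, Y=1, Z=1} (V) contributes 0 new; branch {W=1, Y=1, Z=1} (X, V) contributes 4 new; branch {W=1, X=1, Y=1} (Z, V) contributes 2 new. Total: 10.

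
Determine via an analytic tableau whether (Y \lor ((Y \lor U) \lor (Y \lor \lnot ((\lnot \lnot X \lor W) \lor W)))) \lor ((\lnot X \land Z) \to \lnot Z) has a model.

Satisfiable

Initial set: {T ((Y \lor ((Y \lor U) \lor (Y \lor \lnot ((\lnot \lnot X \lor W) \lor W)))) \lor ((\lnot X \land Z) \to \lnot Z))}.
T ((Y \lor ((Y \lor U) \lor (Y \lor \lnot ((\lnot \lnot X \lor W) \lor W)))) \lor ((\lnot X \land Z) \to \lnot Z)): β-rule — branch into T (Y \lor ((Y \lor U) \lor (Y \lor \lnot ((\lnot \lnot X \lor W) \lor W))))  //  T ((\lnot X \land Z) \to \lnot Z).
  branch 1 (add T (Y \lor ((Y \lor U) \lor (Y \lor \lnot ((\lnot \lnot X \lor W) \lor W))))):
    T (Y \lor ((Y \lor U) \lor (Y \lor \lnot ((\lnot \lnot X \lor W) \lor W)))): β-rule — branch into T Y  //  T ((Y \lor U) \lor (Y \lor \lnot ((\lnot \lnot X \lor W) \lor W))).
      branch 1.1 (add T Y):
        ○ open, literals {Y=T}.
      branch 1.2 (add T ((Y \lor U) \lor (Y \lor \lnot ((\lnot \lnot X \lor W) \lor W)))):
        T ((Y \lor U) \lor (Y \lor \lnot ((\lnot \lnot X \lor W) \lor W))): β-rule — branch into T (Y \lor U)  //  T (Y \lor \lnot ((\lnot \lnot X \lor W) \lor W)).
          branch 1.2.1 (add T (Y \lor U)):
            T (Y \lor U): β-rule — branch into T Y  //  T U.
              branch 1.2.1.1 (add T Y):
                ○ open, literals {Y=T}.
              branch 1.2.1.2 (add T U):
                ○ open, literals {U=T}.
          branch 1.2.2 (add T (Y \lor \lnot ((\lnot \lnot X \lor W) \lor W))):
            T (Y \lor \lnot ((\lnot \lnot X \lor W) \lor W)): β-rule — branch into T Y  //  T \lnot ((\lnot \lnot X \lor W) \lor W).
              branch 1.2.2.1 (add T Y):
                ○ open, literals {Y=T}.
              branch 1.2.2.2 (add T \lnot ((\lnot \lnot X \lor W) \lor W)):
                T \lnot ((\lnot \lnot X \lor W) \lor W): α-rule — add F (\lnot \lnot X \lor W), F W.
                F (\lnot \lnot X \lor W): α-rule — add F \lnot \lnot X, F W.
                F \lnot \lnot X: drop double negation, giving F X.
                ○ open, literals {W=F, X=F}.
  branch 2 (add T ((\lnot X \land Z) \to \lnot Z)):
    T ((\lnot X \land Z) \to \lnot Z): β-rule — branch into F (\lnot X \land Z)  //  T \lnot Z.
      branch 2.1 (add F (\lnot X \land Z)):
        F (\lnot X \land Z): β-rule — branch into F \lnot X  //  F Z.
          branch 2.1.1 (add F \lnot X):
            ○ open, literals {X=T}.
          branch 2.1.2 (add F Z):
            ○ open, literals {Z=F}.
      branch 2.2 (add T \lnot Z):
        ○ open, literals {Z=F}.
0 branches closed, 8 open.
An open branch gives a satisfying assignment: Y=T.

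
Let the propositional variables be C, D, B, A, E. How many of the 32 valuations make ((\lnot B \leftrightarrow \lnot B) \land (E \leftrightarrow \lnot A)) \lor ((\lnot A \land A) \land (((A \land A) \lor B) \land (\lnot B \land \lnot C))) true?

16

Initial set: {T (((\lnot B \leftrightarrow \lnot B) \land (E \leftrightarrow \lnot A)) \lor ((\lnot A \land A) \land (((A \land A) \lor B) \land (\lnot B \land \lnot C))))}.
T (((\lnot B \leftrightarrow \lnot B) \land (E \leftrightarrow \lnot A)) \lor ((\lnot A \land A) \land (((A \land A) \lor B) \land (\lnot B \land \lnot C)))): β-rule — branch into T ((\lnot B \leftrightarrow \lnot B) \land (E \leftrightarrow \lnot A))  //  T ((\lnot A \land A) \land (((A \land A) \lor B) \land (\lnot B \land \lnot C))).
  branch 1 (add T ((\lnot B \leftrightarrow \lnot B) \land (E \leftrightarrow \lnot A))):
    T ((\lnot B \leftrightarrow \lnot B) \land (E \leftrightarrow \lnot A)): α-rule — add T (\lnot B \leftrightarrow \lnot B), T (E \leftrightarrow \lnot A).
    T (\lnot B \leftrightarrow \lnot B): β-rule — branch into T \lnot B, T \lnot B  //  F \lnot B, F \lnot B.
      branch 1.1 (add T \lnot B, T \lnot B):
        T (E \leftrightarrow \lnot A): β-rule — branch into T E, T \lnot A  //  F E, F \lnot A.
          branch 1.1.1 (add T E, T \lnot A):
            ○ open, literals {A=false, B=false, E=true}.
          branch 1.1.2 (add F E, F \lnot A):
            ○ open, literals {A=true, B=false, E=false}.
      branch 1.2 (add F \lnot B, F \lnot B):
        T (E \leftrightarrow \lnot A): β-rule — branch into T E, T \lnot A  //  F E, F \lnot A.
          branch 1.2.1 (add T E, T \lnot A):
            ○ open, literals {A=false, B=true, E=true}.
          branch 1.2.2 (add F E, F \lnot A):
            ○ open, literals {A=true, B=true, E=false}.
  branch 2 (add T ((\lnot A \land A) \land (((A \land A) \lor B) \land (\lnot B \land \lnot C)))):
    T ((\lnot A \land A) \land (((A \land A) \lor B) \land (\lnot B \land \lnot C))): α-rule — add T (\lnot A \land A), T (((A \land A) \lor B) \land (\lnot B \land \lnot C)).
    T (\lnot A \land A): α-rule — add T \lnot A, T A.
    × closes — contains both A and \lnot A.
1 branch closed, 4 open.
Each open branch fixes some atoms; the unmentioned ones are free. Counting distinct full assignments: branch {A=false, B=false, E=true} (C, D) contributes 4 new; branch {A=true, B=false, E=false} (C, D) contributes 4 new; branch {A=false, B=true, E=true} (C, D) contributes 4 new; branch {A=true, B=true, E=false} (C, D) contributes 4 new. Total: 16.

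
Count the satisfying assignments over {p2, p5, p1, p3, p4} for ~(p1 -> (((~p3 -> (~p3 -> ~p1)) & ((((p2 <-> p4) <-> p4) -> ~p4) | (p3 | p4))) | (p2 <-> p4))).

Initial set: {~(p1 -> (((~p3 -> (~p3 -> ~p1)) & ((((p2 <-> p4) <-> p4) -> ~p4) | (p3 | p4))) | (p2 <-> p4)))}.
~(p1 -> (((~p3 -> (~p3 -> ~p1)) & ((((p2 <-> p4) <-> p4) -> ~p4) | (p3 | p4))) | (p2 <-> p4))): α-rule — add p1, ~(((~p3 -> (~p3 -> ~p1)) & ((((p2 <-> p4) <-> p4) -> ~p4) | (p3 | p4))) | (p2 <-> p4)).
~(((~p3 -> (~p3 -> ~p1)) & ((((p2 <-> p4) <-> p4) -> ~p4) | (p3 | p4))) | (p2 <-> p4)): α-rule — add ~((~p3 -> (~p3 -> ~p1)) & ((((p2 <-> p4) <-> p4) -> ~p4) | (p3 | p4))), ~(p2 <-> p4).
~((~p3 -> (~p3 -> ~p1)) & ((((p2 <-> p4) <-> p4) -> ~p4) | (p3 | p4))): β-rule — branch into ~(~p3 -> (~p3 -> ~p1))  //  ~((((p2 <-> p4) <-> p4) -> ~p4) | (p3 | p4)).
  branch 1 (add ~(~p3 -> (~p3 -> ~p1))):
    ~(~p3 -> (~p3 -> ~p1)): α-rule — add ~p3, ~(~p3 -> ~p1).
    ~(~p3 -> ~p1): α-rule — add ~p3, ~~p1.
    ~(p2 <-> p4): β-rule — branch into p2, ~p4  //  ~p2, p4.
      branch 1.1 (add p2, ~p4):
        ○ open, literals {p1=1, p2=1, p3=0, p4=0}.
      branch 1.2 (add ~p2, p4):
        ○ open, literals {p1=1, p2=0, p3=0, p4=1}.
  branch 2 (add ~((((p2 <-> p4) <-> p4) -> ~p4) | (p3 | p4))):
    ~((((p2 <-> p4) <-> p4) -> ~p4) | (p3 | p4)): α-rule — add ~(((p2 <-> p4) <-> p4) -> ~p4), ~(p3 | p4).
    ~(((p2 <-> p4) <-> p4) -> ~p4): α-rule — add ((p2 <-> p4) <-> p4), ~~p4.
    ~(p3 | p4): α-rule — add ~p3, ~p4.
    × closes — contains both p4 and ~p4.
1 branch closed, 2 open.
Each open branch fixes some atoms; the unmentioned ones are free. Counting distinct full assignments: branch {p1=1, p2=1, p3=0, p4=0} (p5) contributes 2 new; branch {p1=1, p2=0, p3=0, p4=1} (p5) contributes 2 new. Total: 4.

4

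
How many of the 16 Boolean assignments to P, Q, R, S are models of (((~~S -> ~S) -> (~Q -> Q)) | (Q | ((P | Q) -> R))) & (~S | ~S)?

7

Initial set: {T ((((~~S -> ~S) -> (~Q -> Q)) | (Q | ((P | Q) -> R))) & (~S | ~S))}.
T ((((~~S -> ~S) -> (~Q -> Q)) | (Q | ((P | Q) -> R))) & (~S | ~S)): α-rule — add T (((~~S -> ~S) -> (~Q -> Q)) | (Q | ((P | Q) -> R))), T (~S | ~S).
T (((~~S -> ~S) -> (~Q -> Q)) | (Q | ((P | Q) -> R))): β-rule — branch into T ((~~S -> ~S) -> (~Q -> Q))  //  T (Q | ((P | Q) -> R)).
  branch 1 (add T ((~~S -> ~S) -> (~Q -> Q))):
    T (~S | ~S): β-rule — branch into T ~S  //  T ~S.
      branch 1.1 (add T ~S):
        T ((~~S -> ~S) -> (~Q -> Q)): β-rule — branch into F (~~S -> ~S)  //  T (~Q -> Q).
          branch 1.1.1 (add F (~~S -> ~S)):
            F (~~S -> ~S): α-rule — add T ~~S, F ~S.
            × closes — contains both S and ~S.
          branch 1.1.2 (add T (~Q -> Q)):
            T (~Q -> Q): β-rule — branch into F ~Q  //  T Q.
              branch 1.1.2.1 (add F ~Q):
                ○ open, literals {Q=1, S=0}.
              branch 1.1.2.2 (add T Q):
                ○ open, literals {Q=1, S=0}.
      branch 1.2 (add T ~S):
        T ((~~S -> ~S) -> (~Q -> Q)): β-rule — branch into F (~~S -> ~S)  //  T (~Q -> Q).
          branch 1.2.1 (add F (~~S -> ~S)):
            F (~~S -> ~S): α-rule — add T ~~S, F ~S.
            × closes — contains both S and ~S.
          branch 1.2.2 (add T (~Q -> Q)):
            T (~Q -> Q): β-rule — branch into F ~Q  //  T Q.
              branch 1.2.2.1 (add F ~Q):
                ○ open, literals {Q=1, S=0}.
              branch 1.2.2.2 (add T Q):
                ○ open, literals {Q=1, S=0}.
  branch 2 (add T (Q | ((P | Q) -> R))):
    T (~S | ~S): β-rule — branch into T ~S  //  T ~S.
      branch 2.1 (add T ~S):
        T (Q | ((P | Q) -> R)): β-rule — branch into T Q  //  T ((P | Q) -> R).
          branch 2.1.1 (add T Q):
            ○ open, literals {Q=1, S=0}.
          branch 2.1.2 (add T ((P | Q) -> R)):
            T ((P | Q) -> R): β-rule — branch into F (P | Q)  //  T R.
              branch 2.1.2.1 (add F (P | Q)):
                F (P | Q): α-rule — add F P, F Q.
                ○ open, literals {P=0, Q=0, S=0}.
              branch 2.1.2.2 (add T R):
                ○ open, literals {R=1, S=0}.
      branch 2.2 (add T ~S):
        T (Q | ((P | Q) -> R)): β-rule — branch into T Q  //  T ((P | Q) -> R).
          branch 2.2.1 (add T Q):
            ○ open, literals {Q=1, S=0}.
          branch 2.2.2 (add T ((P | Q) -> R)):
            T ((P | Q) -> R): β-rule — branch into F (P | Q)  //  T R.
              branch 2.2.2.1 (add F (P | Q)):
                F (P | Q): α-rule — add F P, F Q.
                ○ open, literals {P=0, Q=0, S=0}.
              branch 2.2.2.2 (add T R):
                ○ open, literals {R=1, S=0}.
2 branches closed, 10 open.
Each open branch fixes some atoms; the unmentioned ones are free. Counting distinct full assignments: branch {Q=1, S=0} (P, R) contributes 4 new; branch {Q=1, S=0} (P, R) contributes 0 new; branch {Q=1, S=0} (P, R) contributes 0 new; branch {Q=1, S=0} (P, R) contributes 0 new; branch {Q=1, S=0} (P, R) contributes 0 new; branch {P=0, Q=0, S=0} (R) contributes 2 new; branch {R=1, S=0} (P, Q) contributes 1 new; branch {Q=1, S=0} (P, R) contributes 0 new; branch {P=0, Q=0, S=0} (R) contributes 0 new; branch {R=1, S=0} (P, Q) contributes 0 new. Total: 7.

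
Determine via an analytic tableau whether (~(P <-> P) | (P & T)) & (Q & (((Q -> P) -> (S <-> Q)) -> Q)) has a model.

Satisfiable

Initial set: {((~(P <-> P) | (P & T)) & (Q & (((Q -> P) -> (S <-> Q)) -> Q)))}.
((~(P <-> P) | (P & T)) & (Q & (((Q -> P) -> (S <-> Q)) -> Q))): α-rule — add (~(P <-> P) | (P & T)), (Q & (((Q -> P) -> (S <-> Q)) -> Q)).
(Q & (((Q -> P) -> (S <-> Q)) -> Q)): α-rule — add Q, (((Q -> P) -> (S <-> Q)) -> Q).
(~(P <-> P) | (P & T)): β-rule — branch into ~(P <-> P)  //  (P & T).
  branch 1 (add ~(P <-> P)):
    (((Q -> P) -> (S <-> Q)) -> Q): β-rule — branch into ~((Q -> P) -> (S <-> Q))  //  Q.
      branch 1.1 (add ~((Q -> P) -> (S <-> Q))):
        ~((Q -> P) -> (S <-> Q)): α-rule — add (Q -> P), ~(S <-> Q).
        ~(P <-> P): β-rule — branch into P, ~P  //  ~P, P.
          branch 1.1.1 (add P, ~P):
            × closes — contains both P and ~P.
          branch 1.1.2 (add ~P, P):
            × closes — contains both P and ~P.
      branch 1.2 (add Q):
        ~(P <-> P): β-rule — branch into P, ~P  //  ~P, P.
          branch 1.2.1 (add P, ~P):
            × closes — contains both P and ~P.
          branch 1.2.2 (add ~P, P):
            × closes — contains both P and ~P.
  branch 2 (add (P & T)):
    (P & T): α-rule — add P, T.
    (((Q -> P) -> (S <-> Q)) -> Q): β-rule — branch into ~((Q -> P) -> (S <-> Q))  //  Q.
      branch 2.1 (add ~((Q -> P) -> (S <-> Q))):
        ~((Q -> P) -> (S <-> Q)): α-rule — add (Q -> P), ~(S <-> Q).
        (Q -> P): β-rule — branch into ~Q  //  P.
          branch 2.1.1 (add ~Q):
            × closes — contains both Q and ~Q.
          branch 2.1.2 (add P):
            ~(S <-> Q): β-rule — branch into S, ~Q  //  ~S, Q.
              branch 2.1.2.1 (add S, ~Q):
                × closes — contains both Q and ~Q.
              branch 2.1.2.2 (add ~S, Q):
                ○ open, literals {P=1, Q=1, S=0, T=1}.
      branch 2.2 (add Q):
        ○ open, literals {P=1, Q=1, T=1}.
6 branches closed, 2 open.
An open branch gives a satisfying assignment: P=1, Q=1, S=0, T=1.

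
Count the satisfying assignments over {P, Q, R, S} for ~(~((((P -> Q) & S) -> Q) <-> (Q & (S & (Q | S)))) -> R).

Initial set: {~(~((((P -> Q) & S) -> Q) <-> (Q & (S & (Q | S)))) -> R)}.
~(~((((P -> Q) & S) -> Q) <-> (Q & (S & (Q | S)))) -> R): α-rule — add ~((((P -> Q) & S) -> Q) <-> (Q & (S & (Q | S)))), ~R.
~((((P -> Q) & S) -> Q) <-> (Q & (S & (Q | S)))): β-rule — branch into (((P -> Q) & S) -> Q), ~(Q & (S & (Q | S)))  //  ~(((P -> Q) & S) -> Q), (Q & (S & (Q | S))).
  branch 1 (add (((P -> Q) & S) -> Q), ~(Q & (S & (Q | S)))):
    (((P -> Q) & S) -> Q): β-rule — branch into ~((P -> Q) & S)  //  Q.
      branch 1.1 (add ~((P -> Q) & S)):
        ~(Q & (S & (Q | S))): β-rule — branch into ~Q  //  ~(S & (Q | S)).
          branch 1.1.1 (add ~Q):
            ~((P -> Q) & S): β-rule — branch into ~(P -> Q)  //  ~S.
              branch 1.1.1.1 (add ~(P -> Q)):
                ~(P -> Q): α-rule — add P, ~Q.
                ○ open, literals {P=true, Q=false, R=false}.
              branch 1.1.1.2 (add ~S):
                ○ open, literals {Q=false, R=false, S=false}.
          branch 1.1.2 (add ~(S & (Q | S))):
            ~((P -> Q) & S): β-rule — branch into ~(P -> Q)  //  ~S.
              branch 1.1.2.1 (add ~(P -> Q)):
                ~(P -> Q): α-rule — add P, ~Q.
                ~(S & (Q | S)): β-rule — branch into ~S  //  ~(Q | S).
                  branch 1.1.2.1.1 (add ~S):
                    ○ open, literals {P=true, Q=false, R=false, S=false}.
                  branch 1.1.2.1.2 (add ~(Q | S)):
                    ~(Q | S): α-rule — add ~Q, ~S.
                    ○ open, literals {P=true, Q=false, R=false, S=false}.
              branch 1.1.2.2 (add ~S):
                ~(S & (Q | S)): β-rule — branch into ~S  //  ~(Q | S).
                  branch 1.1.2.2.1 (add ~S):
                    ○ open, literals {R=false, S=false}.
                  branch 1.1.2.2.2 (add ~(Q | S)):
                    ~(Q | S): α-rule — add ~Q, ~S.
                    ○ open, literals {Q=false, R=false, S=false}.
      branch 1.2 (add Q):
        ~(Q & (S & (Q | S))): β-rule — branch into ~Q  //  ~(S & (Q | S)).
          branch 1.2.1 (add ~Q):
            × closes — contains both Q and ~Q.
          branch 1.2.2 (add ~(S & (Q | S))):
            ~(S & (Q | S)): β-rule — branch into ~S  //  ~(Q | S).
              branch 1.2.2.1 (add ~S):
                ○ open, literals {Q=true, R=false, S=false}.
              branch 1.2.2.2 (add ~(Q | S)):
                ~(Q | S): α-rule — add ~Q, ~S.
                × closes — contains both Q and ~Q.
  branch 2 (add ~(((P -> Q) & S) -> Q), (Q & (S & (Q | S)))):
    ~(((P -> Q) & S) -> Q): α-rule — add ((P -> Q) & S), ~Q.
    (Q & (S & (Q | S))): α-rule — add Q, (S & (Q | S)).
    × closes — contains both Q and ~Q.
3 branches closed, 7 open.
Each open branch fixes some atoms; the unmentioned ones are free. Counting distinct full assignments: branch {P=true, Q=false, R=false} (S) contributes 2 new; branch {Q=false, R=false, S=false} (P) contributes 1 new; branch {P=true, Q=false, R=false, S=false} (none free) contributes 0 new; branch {P=true, Q=false, R=false, S=false} (none free) contributes 0 new; branch {R=false, S=false} (P, Q) contributes 2 new; branch {Q=false, R=false, S=false} (P) contributes 0 new; branch {Q=true, R=false, S=false} (P) contributes 0 new. Total: 5.

5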